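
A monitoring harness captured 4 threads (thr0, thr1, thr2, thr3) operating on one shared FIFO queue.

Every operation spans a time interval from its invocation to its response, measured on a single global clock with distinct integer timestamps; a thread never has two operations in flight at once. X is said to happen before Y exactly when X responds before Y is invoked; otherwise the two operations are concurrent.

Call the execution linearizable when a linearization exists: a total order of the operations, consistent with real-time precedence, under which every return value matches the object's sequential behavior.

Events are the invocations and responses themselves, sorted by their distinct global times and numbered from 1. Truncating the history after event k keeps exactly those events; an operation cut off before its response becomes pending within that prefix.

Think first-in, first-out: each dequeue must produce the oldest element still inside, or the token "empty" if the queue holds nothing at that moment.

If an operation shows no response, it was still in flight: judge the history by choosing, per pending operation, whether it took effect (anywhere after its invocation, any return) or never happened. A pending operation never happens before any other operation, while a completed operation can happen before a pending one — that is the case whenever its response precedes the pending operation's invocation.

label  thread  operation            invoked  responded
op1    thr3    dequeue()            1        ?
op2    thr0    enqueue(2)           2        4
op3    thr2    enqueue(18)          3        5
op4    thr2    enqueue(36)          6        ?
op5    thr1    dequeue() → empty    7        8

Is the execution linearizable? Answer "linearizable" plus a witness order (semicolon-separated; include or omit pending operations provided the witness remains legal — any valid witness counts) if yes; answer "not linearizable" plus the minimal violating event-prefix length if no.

not linearizable — minimal violating prefix: 8 events

events 1..7 are fine; event 8 — the response of op5 at time 8 — makes the prefix non-linearizable
the 3 completed operations admit 2 real-time orders; each fails the FIFO queue replay
no completion choice of the 2 pending operations (op1, op4) rescues it — every subset was tried
for example op2, op3, op5 (pending dropped) fails at step 3: op5 dequeue() → empty is not legal there
for example op3, op2, op5 (pending dropped) fails at step 3: op5 dequeue() → empty is not legal there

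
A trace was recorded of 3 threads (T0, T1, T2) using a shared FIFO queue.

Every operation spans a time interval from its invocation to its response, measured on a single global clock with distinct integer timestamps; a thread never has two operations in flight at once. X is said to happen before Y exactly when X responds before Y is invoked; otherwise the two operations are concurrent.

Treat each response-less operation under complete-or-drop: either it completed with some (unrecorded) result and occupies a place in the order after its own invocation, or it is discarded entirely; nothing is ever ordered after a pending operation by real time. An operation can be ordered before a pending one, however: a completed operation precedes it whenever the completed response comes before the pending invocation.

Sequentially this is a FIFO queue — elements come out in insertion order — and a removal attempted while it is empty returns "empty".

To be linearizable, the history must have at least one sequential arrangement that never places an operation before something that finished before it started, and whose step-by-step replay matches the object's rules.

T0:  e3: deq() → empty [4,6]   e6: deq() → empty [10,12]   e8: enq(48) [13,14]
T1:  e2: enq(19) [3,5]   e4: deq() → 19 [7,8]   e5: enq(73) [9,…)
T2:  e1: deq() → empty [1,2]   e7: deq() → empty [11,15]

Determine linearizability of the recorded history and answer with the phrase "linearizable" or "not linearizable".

linearizable

a witness: e1, e3, e2, e4, e6, e7, e5, e8
1. e1 deq() → empty, leaving queue <>
2. e3 deq() → empty, leaving queue <>
3. e2 enq(19), leaving queue <19>
4. e4 deq() → 19, leaving queue <>
5. e6 deq() → empty, leaving queue <>
6. e7 deq() → empty, leaving queue <>
7. e5 enq(73) (pending, included), leaving queue <73>
8. e8 enq(48), leaving queue <73,48>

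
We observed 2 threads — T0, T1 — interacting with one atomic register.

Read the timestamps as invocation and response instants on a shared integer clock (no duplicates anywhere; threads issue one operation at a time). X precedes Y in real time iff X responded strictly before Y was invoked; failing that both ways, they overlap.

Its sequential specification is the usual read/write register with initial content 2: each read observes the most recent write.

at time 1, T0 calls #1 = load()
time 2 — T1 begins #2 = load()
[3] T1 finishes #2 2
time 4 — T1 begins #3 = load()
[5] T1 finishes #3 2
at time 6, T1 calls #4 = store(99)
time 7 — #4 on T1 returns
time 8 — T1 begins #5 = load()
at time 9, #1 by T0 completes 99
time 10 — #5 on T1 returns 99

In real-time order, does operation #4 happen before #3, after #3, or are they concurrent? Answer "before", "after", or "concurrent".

after

#4 spans [6,7], #3 spans [4,5]
resp(#3)=5 < inv(#4)=6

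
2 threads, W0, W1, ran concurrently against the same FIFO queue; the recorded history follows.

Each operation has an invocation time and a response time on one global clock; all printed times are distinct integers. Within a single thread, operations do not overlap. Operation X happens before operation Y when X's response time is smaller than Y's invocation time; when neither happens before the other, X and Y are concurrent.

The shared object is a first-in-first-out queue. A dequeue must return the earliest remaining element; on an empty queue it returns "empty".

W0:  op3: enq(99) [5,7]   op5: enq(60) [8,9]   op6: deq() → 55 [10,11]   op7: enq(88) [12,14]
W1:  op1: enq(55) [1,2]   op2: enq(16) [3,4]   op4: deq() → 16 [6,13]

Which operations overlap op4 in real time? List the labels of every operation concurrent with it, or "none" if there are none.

op4 spans [6,13]: anything still running between times 6 and 13 counts as concurrent
op1 [1,2]: before
op2 [3,4]: before
op3 [5,7]: concurrent
op5 [8,9]: concurrent
op6 [10,11]: concurrent
op7 [12,14]: concurrent

op3, op5, op6, op7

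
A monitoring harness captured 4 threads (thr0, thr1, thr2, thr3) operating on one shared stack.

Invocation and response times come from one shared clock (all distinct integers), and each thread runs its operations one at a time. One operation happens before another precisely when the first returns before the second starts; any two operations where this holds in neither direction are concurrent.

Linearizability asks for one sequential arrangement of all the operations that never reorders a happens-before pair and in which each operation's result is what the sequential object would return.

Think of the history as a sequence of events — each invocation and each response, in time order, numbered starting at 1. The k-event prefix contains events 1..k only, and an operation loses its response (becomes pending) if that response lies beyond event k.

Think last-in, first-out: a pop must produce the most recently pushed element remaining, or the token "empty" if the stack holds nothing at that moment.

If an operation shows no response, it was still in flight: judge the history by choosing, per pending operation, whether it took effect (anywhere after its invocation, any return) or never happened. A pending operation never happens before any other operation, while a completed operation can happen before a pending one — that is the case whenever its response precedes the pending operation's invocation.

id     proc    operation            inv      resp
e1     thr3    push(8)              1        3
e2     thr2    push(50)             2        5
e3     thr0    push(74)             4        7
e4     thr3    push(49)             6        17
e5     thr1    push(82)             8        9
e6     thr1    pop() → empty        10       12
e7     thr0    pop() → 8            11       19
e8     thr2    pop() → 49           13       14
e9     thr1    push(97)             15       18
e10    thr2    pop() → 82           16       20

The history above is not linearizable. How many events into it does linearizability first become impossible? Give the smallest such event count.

12

events 1..11 are linearizable, e.g. via e1, e2, e3, e4, e5:
step 1: e1 push(8) — stack <8>
step 2: e2 push(50) — stack <8,50>
step 3: e3 push(74) — stack <8,50,74>
step 4: e4 push(49) (pending, included) — stack <8,50,74,49>
step 5: e5 push(82) — stack <8,50,74,49,82>
at event 12 (e6's time-12 response) nothing linearizes any more
no completion choice of the 2 pending operations (e4, e7) rescues it — every subset was tried
for example e1, e2, e3, e5, e6 (pending dropped) fails at step 5: e6 pop() → empty is not legal there
for example e1, e3, e2, e5, e6 (pending dropped) fails at step 5: e6 pop() → empty is not legal there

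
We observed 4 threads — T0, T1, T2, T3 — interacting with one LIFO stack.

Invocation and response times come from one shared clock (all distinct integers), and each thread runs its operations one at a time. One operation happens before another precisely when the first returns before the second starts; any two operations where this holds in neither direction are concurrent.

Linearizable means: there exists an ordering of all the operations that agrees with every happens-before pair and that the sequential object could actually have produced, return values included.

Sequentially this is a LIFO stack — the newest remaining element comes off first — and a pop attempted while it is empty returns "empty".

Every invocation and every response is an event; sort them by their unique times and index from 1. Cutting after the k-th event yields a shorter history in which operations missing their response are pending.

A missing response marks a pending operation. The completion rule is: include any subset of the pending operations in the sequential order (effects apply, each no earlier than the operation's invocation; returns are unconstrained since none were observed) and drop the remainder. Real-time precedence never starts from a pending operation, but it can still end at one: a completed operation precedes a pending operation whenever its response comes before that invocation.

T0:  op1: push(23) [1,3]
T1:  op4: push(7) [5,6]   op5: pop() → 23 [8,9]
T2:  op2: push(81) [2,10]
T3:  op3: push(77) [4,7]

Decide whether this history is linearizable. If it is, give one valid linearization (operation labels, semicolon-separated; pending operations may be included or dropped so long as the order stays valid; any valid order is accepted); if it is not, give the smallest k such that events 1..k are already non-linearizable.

not linearizable — minimal violating prefix: 9 events

events 1..8 are fine; event 9 — the response of op5 at time 9 — makes the prefix non-linearizable
every one of the 2 real-time-consistent orders over 4 completed LIFO stack ops fails the sequential spec
completion choices over the 1 pending operation (op2) were checked; none helps
take op1, op3, op4, op5 (pending dropped): step 4 already fails, because op5 pop() → 23 cannot occur there
take op1, op4, op3, op5 (pending dropped): step 4 already fails, because op5 pop() → 23 cannot occur there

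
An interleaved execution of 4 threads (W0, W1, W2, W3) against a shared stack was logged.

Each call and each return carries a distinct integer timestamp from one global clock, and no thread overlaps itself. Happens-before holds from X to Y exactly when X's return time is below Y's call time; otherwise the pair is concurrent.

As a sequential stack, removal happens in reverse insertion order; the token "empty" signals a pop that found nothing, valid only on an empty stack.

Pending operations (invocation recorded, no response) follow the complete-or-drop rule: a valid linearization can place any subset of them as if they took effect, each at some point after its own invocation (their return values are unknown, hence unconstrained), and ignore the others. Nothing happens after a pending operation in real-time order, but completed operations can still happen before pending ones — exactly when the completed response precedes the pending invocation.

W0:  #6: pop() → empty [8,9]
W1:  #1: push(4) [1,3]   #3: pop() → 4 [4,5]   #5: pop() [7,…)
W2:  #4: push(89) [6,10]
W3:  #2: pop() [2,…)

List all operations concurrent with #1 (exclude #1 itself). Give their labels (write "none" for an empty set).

#1 spans [1,3]; an op avoiding the whole window 1..3 is ordered, any other is concurrent
#2 [2,…): concurrent
#3 [4,5]: after
#4 [6,10]: after
#5 [7,…): after
#6 [8,9]: after

#2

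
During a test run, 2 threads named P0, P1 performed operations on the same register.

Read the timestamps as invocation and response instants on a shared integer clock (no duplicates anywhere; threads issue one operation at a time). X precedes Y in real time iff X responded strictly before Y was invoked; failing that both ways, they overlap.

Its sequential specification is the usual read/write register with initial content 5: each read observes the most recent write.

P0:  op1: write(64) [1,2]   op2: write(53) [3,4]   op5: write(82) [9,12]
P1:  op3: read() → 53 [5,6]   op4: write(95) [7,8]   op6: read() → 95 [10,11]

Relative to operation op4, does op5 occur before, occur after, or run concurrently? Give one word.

after

op5 spans [9,12], op4 spans [7,8]
resp(op4)=8 < inv(op5)=9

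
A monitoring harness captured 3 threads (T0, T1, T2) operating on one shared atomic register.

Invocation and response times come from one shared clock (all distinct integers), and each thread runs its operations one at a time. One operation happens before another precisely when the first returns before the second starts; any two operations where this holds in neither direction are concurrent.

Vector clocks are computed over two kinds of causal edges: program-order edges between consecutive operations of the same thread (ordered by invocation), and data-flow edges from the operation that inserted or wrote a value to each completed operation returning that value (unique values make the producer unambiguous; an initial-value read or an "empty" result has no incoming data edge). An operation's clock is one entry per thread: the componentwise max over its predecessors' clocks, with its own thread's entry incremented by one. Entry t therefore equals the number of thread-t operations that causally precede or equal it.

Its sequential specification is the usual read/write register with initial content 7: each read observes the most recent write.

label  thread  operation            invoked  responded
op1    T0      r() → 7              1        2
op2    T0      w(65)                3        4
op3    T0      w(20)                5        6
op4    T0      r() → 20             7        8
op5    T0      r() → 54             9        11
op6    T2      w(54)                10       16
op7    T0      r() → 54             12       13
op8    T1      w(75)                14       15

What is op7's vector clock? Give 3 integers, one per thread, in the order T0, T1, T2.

op6, invoked 10, has no incoming edges; only T2's bump applies → (0, 0, 1)
op8, invoked 14, has no incoming edges; only T1's bump applies → (0, 1, 0)
op1, invoked 1, has no incoming edges; only T0's bump applies → (1, 0, 0)
invoked at 3, op2 merges VC(op1)=(1, 0, 0) and bumps T0's slot → (2, 0, 0)
invoked at 5, op3 merges VC(op2)=(2, 0, 0) and bumps T0's slot → (3, 0, 0)
invoked at 7, op4 merges VC(op3)=(3, 0, 0) and bumps T0's slot → (4, 0, 0)
invoked at 9, op5 merges VC(op4)=(4, 0, 0), VC(op6)=(0, 0, 1) and bumps T0's slot → (5, 0, 1)
invoked at 12, op7 merges VC(op5)=(5, 0, 1), VC(op6)=(0, 0, 1) and bumps T0's slot → (6, 0, 1)
target: VC(op7) = (6, 0, 1)

(6, 0, 1)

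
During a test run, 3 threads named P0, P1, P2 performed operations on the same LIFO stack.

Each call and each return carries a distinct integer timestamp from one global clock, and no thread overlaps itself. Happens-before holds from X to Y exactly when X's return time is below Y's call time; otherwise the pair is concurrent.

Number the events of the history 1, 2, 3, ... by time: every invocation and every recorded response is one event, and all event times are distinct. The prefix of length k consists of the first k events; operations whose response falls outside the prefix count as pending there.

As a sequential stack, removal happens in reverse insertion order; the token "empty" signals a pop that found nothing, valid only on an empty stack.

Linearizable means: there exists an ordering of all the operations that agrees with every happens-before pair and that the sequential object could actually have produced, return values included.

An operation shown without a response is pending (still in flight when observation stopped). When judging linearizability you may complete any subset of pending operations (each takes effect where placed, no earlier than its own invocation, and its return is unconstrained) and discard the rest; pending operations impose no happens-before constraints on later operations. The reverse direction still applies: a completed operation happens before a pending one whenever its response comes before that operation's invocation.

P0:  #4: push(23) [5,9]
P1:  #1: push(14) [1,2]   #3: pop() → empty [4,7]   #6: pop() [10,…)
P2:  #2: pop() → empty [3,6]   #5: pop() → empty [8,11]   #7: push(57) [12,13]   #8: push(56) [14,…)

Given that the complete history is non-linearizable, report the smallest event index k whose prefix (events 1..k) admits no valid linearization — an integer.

7

events 1..6 are linearizable, e.g. via #1, #3, #2:
step 1: #1 push(14) — stack <14>
step 2: #3 pop() (pending, included) — stack <>
step 3: #2 pop() → empty — stack <>
with event 7 included (#3 responding at time 7), all real-time-consistent orders fail
every completion of the 1 pending operation (#4) was checked; none linearizes
sample order #1, #2, #3 (pending dropped) stalls at step 2 — #2 pop() → empty has no legal effect
sample order #1, #3, #2 (pending dropped) stalls at step 2 — #3 pop() → empty has no legal effect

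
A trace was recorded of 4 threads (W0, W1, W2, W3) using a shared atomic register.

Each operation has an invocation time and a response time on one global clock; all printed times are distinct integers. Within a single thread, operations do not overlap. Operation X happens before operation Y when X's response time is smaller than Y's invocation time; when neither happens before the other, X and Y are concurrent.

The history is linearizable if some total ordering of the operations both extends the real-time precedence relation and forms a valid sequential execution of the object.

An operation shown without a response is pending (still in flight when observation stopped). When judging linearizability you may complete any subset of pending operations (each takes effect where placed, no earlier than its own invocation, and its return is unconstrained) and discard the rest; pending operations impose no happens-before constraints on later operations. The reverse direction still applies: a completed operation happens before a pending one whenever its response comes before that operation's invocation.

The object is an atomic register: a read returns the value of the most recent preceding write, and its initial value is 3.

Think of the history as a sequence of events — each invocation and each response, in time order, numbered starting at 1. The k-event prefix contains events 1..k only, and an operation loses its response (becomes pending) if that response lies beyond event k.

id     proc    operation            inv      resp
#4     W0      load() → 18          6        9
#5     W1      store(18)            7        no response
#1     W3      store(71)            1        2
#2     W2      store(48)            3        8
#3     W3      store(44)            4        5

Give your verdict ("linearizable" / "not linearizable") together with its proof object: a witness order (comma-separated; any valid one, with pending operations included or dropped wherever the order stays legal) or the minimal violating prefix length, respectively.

linearizable — witness: #1, #2, #3, #5, #4

after step 1 (#1 store(71)): value 71
after step 2 (#2 store(48)): value 48
after step 3 (#3 store(44)): value 44
after step 4 (#5 store(18) (pending, included)): value 18
after step 5 (#4 load() → 18): value 18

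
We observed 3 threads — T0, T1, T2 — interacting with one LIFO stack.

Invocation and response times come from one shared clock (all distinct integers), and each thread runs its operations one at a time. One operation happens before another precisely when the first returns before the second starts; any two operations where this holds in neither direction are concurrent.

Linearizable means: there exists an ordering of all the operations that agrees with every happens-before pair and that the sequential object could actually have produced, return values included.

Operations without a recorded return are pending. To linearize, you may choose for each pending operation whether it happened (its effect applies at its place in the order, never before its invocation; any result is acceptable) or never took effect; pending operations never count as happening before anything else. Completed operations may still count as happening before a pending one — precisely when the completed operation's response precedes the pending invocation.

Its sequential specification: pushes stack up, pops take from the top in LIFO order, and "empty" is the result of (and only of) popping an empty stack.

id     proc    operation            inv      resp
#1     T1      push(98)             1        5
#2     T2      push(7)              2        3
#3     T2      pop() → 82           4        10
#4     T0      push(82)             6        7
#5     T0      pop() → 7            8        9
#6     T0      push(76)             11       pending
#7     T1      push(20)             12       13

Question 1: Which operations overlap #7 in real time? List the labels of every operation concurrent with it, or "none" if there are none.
concurrent with #7 ([12,13]): every op whose interval crosses 12..13
#1 [1,5]: before
#2 [2,3]: before
#3 [4,10]: before
#4 [6,7]: before
#5 [8,9]: before
#6 [11,…): concurrent

#6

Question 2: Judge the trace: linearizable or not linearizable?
witness order: #1, #2, #4, #3, #5, #6, #7
1. #1 push(98), leaving stack <98>
2. #2 push(7), leaving stack <98,7>
3. #4 push(82), leaving stack <98,7,82>
4. #3 pop() → 82, leaving stack <98,7>
5. #5 pop() → 7, leaving stack <98>
6. #6 push(76) (pending, included), leaving stack <98,76>
7. #7 push(20), leaving stack <98,76,20>

linearizable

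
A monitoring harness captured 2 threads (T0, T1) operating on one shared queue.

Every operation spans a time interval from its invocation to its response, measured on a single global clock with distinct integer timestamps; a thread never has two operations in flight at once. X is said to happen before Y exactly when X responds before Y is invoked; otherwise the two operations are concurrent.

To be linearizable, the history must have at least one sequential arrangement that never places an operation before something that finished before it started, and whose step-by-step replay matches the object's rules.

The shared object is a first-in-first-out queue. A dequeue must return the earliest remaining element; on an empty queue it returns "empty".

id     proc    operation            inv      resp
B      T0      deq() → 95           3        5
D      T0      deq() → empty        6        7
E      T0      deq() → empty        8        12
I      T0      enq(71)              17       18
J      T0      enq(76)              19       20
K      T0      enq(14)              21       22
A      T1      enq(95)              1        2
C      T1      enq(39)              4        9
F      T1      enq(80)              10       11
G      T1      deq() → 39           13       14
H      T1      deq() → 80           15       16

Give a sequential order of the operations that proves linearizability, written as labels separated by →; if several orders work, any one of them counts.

A → B → D → E → C → F → G → H → I → J → K

1. A enq(95), leaving queue <95>
2. B deq() → 95, leaving queue <>
3. D deq() → empty, leaving queue <>
4. E deq() → empty, leaving queue <>
5. C enq(39), leaving queue <39>
6. F enq(80), leaving queue <39,80>
7. G deq() → 39, leaving queue <80>
8. H deq() → 80, leaving queue <>
9. I enq(71), leaving queue <71>
10. J enq(76), leaving queue <71,76>
11. K enq(14), leaving queue <71,76,14>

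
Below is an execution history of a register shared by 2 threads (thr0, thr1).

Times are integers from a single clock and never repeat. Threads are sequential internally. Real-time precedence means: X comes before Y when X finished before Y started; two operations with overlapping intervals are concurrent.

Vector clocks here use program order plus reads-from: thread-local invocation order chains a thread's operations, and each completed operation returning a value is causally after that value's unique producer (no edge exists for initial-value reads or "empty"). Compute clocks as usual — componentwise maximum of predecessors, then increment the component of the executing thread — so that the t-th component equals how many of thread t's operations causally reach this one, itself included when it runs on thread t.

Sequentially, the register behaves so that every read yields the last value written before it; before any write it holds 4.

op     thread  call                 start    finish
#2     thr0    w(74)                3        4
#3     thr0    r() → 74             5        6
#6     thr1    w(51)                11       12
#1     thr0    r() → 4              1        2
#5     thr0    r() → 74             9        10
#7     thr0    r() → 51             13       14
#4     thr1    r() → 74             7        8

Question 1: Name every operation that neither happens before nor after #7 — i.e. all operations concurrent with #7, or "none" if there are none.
none

#7 runs from 13 to 14; window-overlapping ops are concurrent
#1 [1,2]: before
#2 [3,4]: before
#3 [5,6]: before
#4 [7,8]: before
#5 [9,10]: before
#6 [11,12]: before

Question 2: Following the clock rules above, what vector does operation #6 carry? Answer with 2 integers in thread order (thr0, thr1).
(2, 2)

VC(#1, invoked at 1): no causal predecessors; +1 on thr0 → (1, 0)
#2 (invocation 3): componentwise max over VC(#1)=(1, 0), +1 at thr0, giving (2, 0)
#4 (invocation 7): componentwise max over VC(#2)=(2, 0), +1 at thr1, giving (2, 1)
#3 (invocation 5): componentwise max over VC(#2)=(2, 0), +1 at thr0, giving (3, 0)
#6 (invocation 11): componentwise max over VC(#4)=(2, 1), +1 at thr1, giving (2, 2)
#5 (invocation 9): componentwise max over VC(#2)=(2, 0), VC(#3)=(3, 0), +1 at thr0, giving (4, 0)
#7 (invocation 13): componentwise max over VC(#5)=(4, 0), VC(#6)=(2, 2), +1 at thr0, giving (5, 2)
target: VC(#6) = (2, 2)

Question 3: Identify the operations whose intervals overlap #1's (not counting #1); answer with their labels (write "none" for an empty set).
none

concurrent with #1 ([1,2]): every op whose interval crosses 1..2
#2 [3,4]: after
#3 [5,6]: after
#4 [7,8]: after
#5 [9,10]: after
#6 [11,12]: after
#7 [13,14]: after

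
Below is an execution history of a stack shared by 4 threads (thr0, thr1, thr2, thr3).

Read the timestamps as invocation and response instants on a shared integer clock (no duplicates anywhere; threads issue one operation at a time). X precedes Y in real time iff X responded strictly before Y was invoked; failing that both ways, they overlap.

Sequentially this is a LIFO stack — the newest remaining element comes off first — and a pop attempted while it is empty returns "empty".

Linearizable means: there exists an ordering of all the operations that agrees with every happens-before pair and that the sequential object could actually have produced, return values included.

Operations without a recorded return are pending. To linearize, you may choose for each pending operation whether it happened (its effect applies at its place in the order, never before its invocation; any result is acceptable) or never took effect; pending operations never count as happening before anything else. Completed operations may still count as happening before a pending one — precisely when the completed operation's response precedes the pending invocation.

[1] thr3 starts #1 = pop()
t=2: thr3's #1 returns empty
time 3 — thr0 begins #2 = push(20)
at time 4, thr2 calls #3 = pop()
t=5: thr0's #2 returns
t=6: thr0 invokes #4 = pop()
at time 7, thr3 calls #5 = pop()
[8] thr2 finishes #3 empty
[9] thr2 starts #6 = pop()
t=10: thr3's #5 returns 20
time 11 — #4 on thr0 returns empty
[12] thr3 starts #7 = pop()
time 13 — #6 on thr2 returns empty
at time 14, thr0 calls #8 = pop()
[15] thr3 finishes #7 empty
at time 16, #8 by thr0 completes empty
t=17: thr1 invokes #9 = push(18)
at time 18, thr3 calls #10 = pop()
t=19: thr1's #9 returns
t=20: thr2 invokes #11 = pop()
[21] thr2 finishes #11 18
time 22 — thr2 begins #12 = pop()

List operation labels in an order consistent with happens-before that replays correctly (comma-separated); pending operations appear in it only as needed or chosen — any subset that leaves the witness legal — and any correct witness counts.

#1, #2, #5, #3, #4, #6, #7, #8, #9, #11

after step 1 (#1 pop() → empty): stack <>
after step 2 (#2 push(20)): stack <20>
after step 3 (#5 pop() → 20): stack <>
after step 4 (#3 pop() → empty): stack <>
after step 5 (#4 pop() → empty): stack <>
after step 6 (#6 pop() → empty): stack <>
after step 7 (#7 pop() → empty): stack <>
after step 8 (#8 pop() → empty): stack <>
after step 9 (#9 push(18)): stack <18>
after step 10 (#11 pop() → 18): stack <>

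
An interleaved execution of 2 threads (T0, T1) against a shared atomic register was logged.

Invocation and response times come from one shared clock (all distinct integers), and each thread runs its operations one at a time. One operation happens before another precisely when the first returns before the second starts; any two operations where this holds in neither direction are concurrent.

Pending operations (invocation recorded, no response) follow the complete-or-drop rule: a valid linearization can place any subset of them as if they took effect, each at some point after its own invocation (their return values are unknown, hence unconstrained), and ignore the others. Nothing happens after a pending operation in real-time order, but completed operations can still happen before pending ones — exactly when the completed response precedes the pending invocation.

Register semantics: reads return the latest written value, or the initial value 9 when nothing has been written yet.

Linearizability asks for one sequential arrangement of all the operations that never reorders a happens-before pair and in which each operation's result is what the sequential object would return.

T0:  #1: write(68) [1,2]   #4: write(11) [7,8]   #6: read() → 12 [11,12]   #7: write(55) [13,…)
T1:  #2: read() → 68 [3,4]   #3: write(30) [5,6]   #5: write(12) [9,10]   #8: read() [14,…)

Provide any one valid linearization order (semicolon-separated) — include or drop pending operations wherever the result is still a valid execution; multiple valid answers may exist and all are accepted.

#1; #2; #3; #4; #5; #6

after step 1 (#1 write(68)): value 68
after step 2 (#2 read() → 68): value 68
after step 3 (#3 write(30)): value 30
after step 4 (#4 write(11)): value 11
after step 5 (#5 write(12)): value 12
after step 6 (#6 read() → 12): value 12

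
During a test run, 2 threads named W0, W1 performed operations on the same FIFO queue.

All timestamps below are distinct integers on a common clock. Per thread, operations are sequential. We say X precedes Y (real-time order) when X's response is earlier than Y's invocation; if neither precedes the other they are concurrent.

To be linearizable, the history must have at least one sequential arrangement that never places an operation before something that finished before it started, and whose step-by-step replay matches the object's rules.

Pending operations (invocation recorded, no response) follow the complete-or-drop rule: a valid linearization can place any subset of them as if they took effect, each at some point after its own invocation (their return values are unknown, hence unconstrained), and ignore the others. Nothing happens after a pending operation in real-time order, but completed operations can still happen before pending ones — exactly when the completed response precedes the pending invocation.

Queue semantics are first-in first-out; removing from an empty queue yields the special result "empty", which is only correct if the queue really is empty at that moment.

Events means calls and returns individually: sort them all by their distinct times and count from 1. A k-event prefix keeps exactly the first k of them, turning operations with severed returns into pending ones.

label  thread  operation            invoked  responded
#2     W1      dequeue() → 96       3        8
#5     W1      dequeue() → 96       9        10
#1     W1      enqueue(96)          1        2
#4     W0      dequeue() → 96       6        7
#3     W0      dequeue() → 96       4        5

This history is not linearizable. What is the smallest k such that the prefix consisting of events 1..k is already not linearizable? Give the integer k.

one valid order for events 1..6 is #1, #3:
step 1: #1 enqueue(96) — queue <96>
step 2: #3 dequeue() → 96 — queue <>
include event 7 — #4 responding at 7 — and every candidate order breaks
include/drop combinations of the 1 pending operation (#2) were all tried; none helps
one such order, #1, #3, #4 (pending dropped), breaks at step 3 where #4 dequeue() → 96 is illegal

7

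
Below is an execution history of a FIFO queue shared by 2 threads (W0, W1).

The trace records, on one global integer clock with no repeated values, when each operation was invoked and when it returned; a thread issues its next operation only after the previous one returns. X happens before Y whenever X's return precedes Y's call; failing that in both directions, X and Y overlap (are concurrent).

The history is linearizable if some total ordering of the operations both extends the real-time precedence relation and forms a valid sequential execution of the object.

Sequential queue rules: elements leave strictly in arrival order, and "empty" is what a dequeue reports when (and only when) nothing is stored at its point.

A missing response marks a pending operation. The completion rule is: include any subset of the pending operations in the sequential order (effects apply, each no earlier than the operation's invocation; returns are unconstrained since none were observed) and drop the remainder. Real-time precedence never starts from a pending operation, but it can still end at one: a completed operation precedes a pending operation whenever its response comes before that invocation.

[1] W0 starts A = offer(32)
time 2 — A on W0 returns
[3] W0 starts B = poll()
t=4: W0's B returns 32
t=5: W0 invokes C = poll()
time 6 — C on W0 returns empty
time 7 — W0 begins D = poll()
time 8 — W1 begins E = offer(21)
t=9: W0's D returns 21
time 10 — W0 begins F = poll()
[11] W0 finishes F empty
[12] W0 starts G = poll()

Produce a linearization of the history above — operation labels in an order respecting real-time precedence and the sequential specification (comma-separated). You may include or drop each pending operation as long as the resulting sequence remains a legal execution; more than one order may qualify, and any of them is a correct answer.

step 1: A offer(32) — queue <32>
step 2: B poll() → 32 — queue <>
step 3: C poll() → empty — queue <>
step 4: E offer(21) (pending, included) — queue <21>
step 5: D poll() → 21 — queue <>
step 6: F poll() → empty — queue <>

A, B, C, E, D, F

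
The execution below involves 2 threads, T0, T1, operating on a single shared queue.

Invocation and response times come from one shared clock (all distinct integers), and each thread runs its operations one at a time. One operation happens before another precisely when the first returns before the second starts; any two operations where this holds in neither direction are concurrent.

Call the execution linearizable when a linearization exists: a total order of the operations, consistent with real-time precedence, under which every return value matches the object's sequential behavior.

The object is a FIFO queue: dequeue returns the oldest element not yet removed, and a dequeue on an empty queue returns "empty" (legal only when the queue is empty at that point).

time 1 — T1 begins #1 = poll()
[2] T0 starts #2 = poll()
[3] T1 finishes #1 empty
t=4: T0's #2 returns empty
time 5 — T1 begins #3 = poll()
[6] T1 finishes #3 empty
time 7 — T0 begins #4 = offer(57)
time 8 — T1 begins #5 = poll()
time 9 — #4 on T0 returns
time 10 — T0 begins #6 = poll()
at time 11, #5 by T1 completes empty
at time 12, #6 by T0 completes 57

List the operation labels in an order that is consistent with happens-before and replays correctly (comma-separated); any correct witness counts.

#1, #2, #3, #4, #6, #5

step 1: #1 poll() → empty — queue <>
step 2: #2 poll() → empty — queue <>
step 3: #3 poll() → empty — queue <>
step 4: #4 offer(57) — queue <57>
step 5: #6 poll() → 57 — queue <>
step 6: #5 poll() → empty — queue <>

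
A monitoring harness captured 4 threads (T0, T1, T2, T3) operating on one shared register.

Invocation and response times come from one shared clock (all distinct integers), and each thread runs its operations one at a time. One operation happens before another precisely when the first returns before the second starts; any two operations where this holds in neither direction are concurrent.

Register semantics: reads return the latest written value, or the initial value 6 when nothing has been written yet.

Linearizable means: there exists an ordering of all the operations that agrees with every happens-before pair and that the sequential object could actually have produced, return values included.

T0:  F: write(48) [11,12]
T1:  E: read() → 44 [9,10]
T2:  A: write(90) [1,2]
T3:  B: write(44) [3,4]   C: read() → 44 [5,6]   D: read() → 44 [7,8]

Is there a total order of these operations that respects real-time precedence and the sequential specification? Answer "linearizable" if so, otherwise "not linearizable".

linearizable

a witness: A, B, C, D, E, F
1. A write(90), leaving value 90
2. B write(44), leaving value 44
3. C read() → 44, leaving value 44
4. D read() → 44, leaving value 44
5. E read() → 44, leaving value 44
6. F write(48), leaving value 48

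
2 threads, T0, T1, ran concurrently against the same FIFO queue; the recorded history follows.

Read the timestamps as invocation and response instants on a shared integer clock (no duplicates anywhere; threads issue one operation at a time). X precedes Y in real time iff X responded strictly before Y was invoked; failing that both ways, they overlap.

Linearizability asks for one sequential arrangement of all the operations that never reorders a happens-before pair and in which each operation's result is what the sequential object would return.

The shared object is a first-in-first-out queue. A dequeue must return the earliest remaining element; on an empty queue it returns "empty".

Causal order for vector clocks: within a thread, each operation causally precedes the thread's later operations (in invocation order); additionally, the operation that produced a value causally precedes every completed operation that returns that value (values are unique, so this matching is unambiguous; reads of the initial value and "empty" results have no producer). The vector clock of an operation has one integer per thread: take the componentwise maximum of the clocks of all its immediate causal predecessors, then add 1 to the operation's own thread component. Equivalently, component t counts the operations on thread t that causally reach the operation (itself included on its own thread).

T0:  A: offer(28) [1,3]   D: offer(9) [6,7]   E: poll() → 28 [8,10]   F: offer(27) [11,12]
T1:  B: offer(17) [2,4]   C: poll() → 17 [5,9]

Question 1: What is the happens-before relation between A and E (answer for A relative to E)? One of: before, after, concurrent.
before

A spans [1,3], E spans [8,10]
resp(A)=3 < inv(E)=8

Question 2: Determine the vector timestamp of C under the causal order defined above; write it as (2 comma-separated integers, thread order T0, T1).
(0, 2)

no predecessors for B (invoked 2): T1 increments from zero → (0, 1)
no predecessors for A (invoked 1): T0 increments from zero → (1, 0)
merge at C (invoked 5): VC(B)=(0, 1), own-thread bump on T1 → (0, 2)
merge at D (invoked 6): VC(A)=(1, 0), own-thread bump on T0 → (2, 0)
merge at E (invoked 8): VC(A)=(1, 0), VC(D)=(2, 0), own-thread bump on T0 → (3, 0)
merge at F (invoked 11): VC(E)=(3, 0), own-thread bump on T0 → (4, 0)
target: VC(C) = (0, 2)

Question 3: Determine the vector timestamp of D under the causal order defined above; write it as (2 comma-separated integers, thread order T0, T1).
(2, 0)

root op B, invoked 2: fresh clock plus T1's own tick → (0, 1)
root op A, invoked 1: fresh clock plus T0's own tick → (1, 0)
invoked at 5, C merges VC(B)=(0, 1) and bumps T1's slot → (0, 2)
invoked at 6, D merges VC(A)=(1, 0) and bumps T0's slot → (2, 0)
invoked at 8, E merges VC(A)=(1, 0), VC(D)=(2, 0) and bumps T0's slot → (3, 0)
invoked at 11, F merges VC(E)=(3, 0) and bumps T0's slot → (4, 0)
target: VC(D) = (2, 0)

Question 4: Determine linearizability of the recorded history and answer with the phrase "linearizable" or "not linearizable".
linearizable

one valid linearization: A, B, D, E, C, F
after step 1 (A offer(28)): queue <28>
after step 2 (B offer(17)): queue <28,17>
after step 3 (D offer(9)): queue <28,17,9>
after step 4 (E poll() → 28): queue <17,9>
after step 5 (C poll() → 17): queue <9>
after step 6 (F offer(27)): queue <9,27>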